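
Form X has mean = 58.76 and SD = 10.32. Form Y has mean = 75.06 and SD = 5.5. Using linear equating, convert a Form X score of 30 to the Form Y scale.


slope = SD_Y / SD_X = 5.5 / 10.32 ~ 0.5329
intercept = mean_Y - slope * mean_X = 75.06 - (5.5 / 10.32) * 58.76 ~ 43.7441
Y = slope * X + intercept. To avoid rounding drift from the rounded slope/intercept, evaluate the equivalent form Y = mean_Y + SD_Y * (X - mean_X) / SD_X at full precision:
Y = 75.06 + 5.5 * (30 - 58.76) / 10.32
Y = 75.06 - 5.5 * 28.76 / 10.32
Y = 75.06 - 158.18 / 10.32
Y = 75.06 - 15.3275
Y = 59.7325

59.7325


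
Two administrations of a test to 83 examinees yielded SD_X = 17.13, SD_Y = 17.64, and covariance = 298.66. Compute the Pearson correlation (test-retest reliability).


r = cov(X,Y) / (SD_X * SD_Y)
r = 298.66 / (17.13 * 17.64)
r = 298.66 / 302.1732
r = 0.9884

0.9884


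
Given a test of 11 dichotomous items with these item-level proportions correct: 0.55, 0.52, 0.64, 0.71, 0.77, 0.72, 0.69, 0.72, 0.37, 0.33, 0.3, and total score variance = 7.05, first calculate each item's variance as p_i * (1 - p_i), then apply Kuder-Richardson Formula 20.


For each item, compute p_i * q_i:
  Item 1: 0.55 * 0.45 = 0.2475
  Item 2: 0.52 * 0.48 = 0.2496
  Item 3: 0.64 * 0.36 = 0.2304
  Item 4: 0.71 * 0.29 = 0.2059
  Item 5: 0.77 * 0.23 = 0.1771
  Item 6: 0.72 * 0.28 = 0.2016
  Item 7: 0.69 * 0.31 = 0.2139
  Item 8: 0.72 * 0.28 = 0.2016
  Item 9: 0.37 * 0.63 = 0.2331
  Item 10: 0.33 * 0.67 = 0.2211
  Item 11: 0.3 * 0.7 = 0.21
Sum(p_i * q_i) = 0.2475 + 0.2496 + 0.2304 + 0.2059 + 0.1771 + 0.2016 + 0.2139 + 0.2016 + 0.2331 + 0.2211 + 0.21 = 2.3918
KR-20 = (k/(k-1)) * (1 - Sum(p_i*q_i) / Var_total)
= (11/10) * (1 - 2.3918/7.05)
= 1.1 * 0.6607
KR-20 = 0.7268

0.7268


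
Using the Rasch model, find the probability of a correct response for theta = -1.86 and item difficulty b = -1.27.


theta - b = -1.86 - -1.27 = -0.59
exp(-(theta - b)) = exp(0.59) = 1.804
P = 1 / (1 + 1.804)
P = 0.3566

0.3566


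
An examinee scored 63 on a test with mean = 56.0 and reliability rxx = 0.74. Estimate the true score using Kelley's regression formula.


T_est = rxx * X + (1 - rxx) * mean
T_est = 0.74 * 63 + 0.26 * 56.0
T_est = 46.62 + 14.56
T_est = 61.18

61.18


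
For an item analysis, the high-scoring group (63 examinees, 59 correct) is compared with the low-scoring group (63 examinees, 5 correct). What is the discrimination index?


p_upper = 59/63 = 0.9365
p_lower = 5/63 = 0.0794
D = 0.9365 - 0.0794 = 0.8571

0.8571


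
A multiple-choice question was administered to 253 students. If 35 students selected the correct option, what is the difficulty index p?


Item difficulty p = number correct / total examinees
p = 35 / 253
p = 0.1383

0.1383


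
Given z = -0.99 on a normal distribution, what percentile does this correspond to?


CDF(z) = 0.5 * (1 + erf(z/sqrt(2)))
erf(-0.7) = -0.6778
CDF = 0.1611
Percentile rank = 0.1611 * 100 = 16.11

16.11


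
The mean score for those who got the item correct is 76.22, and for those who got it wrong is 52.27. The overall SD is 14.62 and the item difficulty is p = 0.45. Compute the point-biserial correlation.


q = 1 - p = 0.55
rpb = ((M1 - M0) / SD) * sqrt(p * q)
rpb = ((76.22 - 52.27) / 14.62) * sqrt(0.45 * 0.55)
rpb = 0.815

0.815


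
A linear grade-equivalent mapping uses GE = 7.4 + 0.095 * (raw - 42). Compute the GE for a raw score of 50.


raw - median = 50 - 42 = 8
slope * diff = 0.095 * 8 = 0.76
GE = 7.4 + 0.76
GE = 8.16

8.16


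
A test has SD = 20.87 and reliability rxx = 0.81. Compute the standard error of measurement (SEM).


SEM = SD * sqrt(1 - rxx)
SEM = 20.87 * sqrt(1 - 0.81)
SEM = 20.87 * sqrt(0.19) = 20.87 * 0.43589
SEM = 9.097

9.097


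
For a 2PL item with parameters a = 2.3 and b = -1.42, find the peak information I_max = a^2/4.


For 2PL, max info at theta = b = -1.42
I_max = a^2 / 4 = 2.3^2 / 4
= 5.29 / 4
I_max = 1.3225

1.3225


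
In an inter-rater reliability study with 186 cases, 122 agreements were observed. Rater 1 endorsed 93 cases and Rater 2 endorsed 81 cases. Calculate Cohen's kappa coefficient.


P_o = 122/186 = 0.655914
P_e = (93*81 + 93*105) / 34596 = 0.5
kappa = (P_o - P_e) / (1 - P_e)
kappa = (0.655914 - 0.5) / (1 - 0.5)
kappa = 0.3118

0.3118


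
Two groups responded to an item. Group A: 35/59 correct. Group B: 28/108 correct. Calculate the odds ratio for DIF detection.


Odds_A = 35/24 = 1.4583
Odds_B = 28/80 = 0.35
OR = Odds_A / Odds_B = 1.4583 / 0.35
Exactly, OR = (35 * 80) / (24 * 28) = 2800 / 672
OR = 4.1667

4.1667


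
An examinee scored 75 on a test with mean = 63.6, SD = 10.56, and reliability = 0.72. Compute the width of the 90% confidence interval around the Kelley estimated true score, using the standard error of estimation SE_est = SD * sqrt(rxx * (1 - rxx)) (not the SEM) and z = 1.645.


True score estimate = 0.72*75 + 0.28*63.6 = 71.808
SE_est = SD * sqrt(rxx * (1 - rxx)) = 10.56 * sqrt(0.72 * 0.28) = 10.56 * sqrt(0.2016) = 4.741428
CI = T_est +/- z * SE_est, so width = 2 * z * SE_est = 2 * 1.645 * 4.741428
Width = 15.5993

15.5993


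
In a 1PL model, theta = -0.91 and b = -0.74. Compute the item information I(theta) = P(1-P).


P = 1/(1+exp(-(-0.91--0.74))) = 0.4576
I = P*(1-P) = 0.4576 * 0.5424
I = 0.2482

0.2482


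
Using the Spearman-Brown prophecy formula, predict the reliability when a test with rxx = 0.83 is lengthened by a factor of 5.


r_new = (n * rxx) / (1 + (n-1) * rxx)
r_new = (5 * 0.83) / (1 + 4 * 0.83)
r_new = 4.15 / 4.32
r_new = 0.9606

0.9606


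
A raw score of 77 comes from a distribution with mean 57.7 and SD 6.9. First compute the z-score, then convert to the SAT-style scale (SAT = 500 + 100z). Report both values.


z = (X - mean) / SD = (77 - 57.7) / 6.9
z = 19.3 / 6.9
z = 2.7971
SAT-scale = SAT = 500 + 100z
Carry z at full precision (z = 19.3 / 6.9) into the conversion:
SAT-scale = 500 + 100 * (19.3 / 6.9) = 500 + 1930 / 6.9
SAT-scale = 500 + 279.7101
SAT-scale = 779.7101

779.7101


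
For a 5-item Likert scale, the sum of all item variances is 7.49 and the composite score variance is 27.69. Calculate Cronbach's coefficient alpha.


alpha = (k/(k-1)) * (1 - sum(si^2)/s_total^2)
= (5/4) * (1 - 7.49/27.69)
alpha = 0.9119

0.9119


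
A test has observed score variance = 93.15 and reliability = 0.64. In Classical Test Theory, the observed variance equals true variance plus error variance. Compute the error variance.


var_true = rxx * var_obs = 0.64 * 93.15 = 59.616
var_error = var_obs - var_true
var_error = 93.15 - 59.616
var_error = 33.534

33.534


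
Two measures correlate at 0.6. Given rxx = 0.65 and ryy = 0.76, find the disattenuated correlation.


r_corrected = rxy / sqrt(rxx * ryy)
= 0.6 / sqrt(0.65 * 0.76)
= 0.6 / sqrt(0.494)
= 0.6 / 0.702851
r_corrected = 0.8537

0.8537


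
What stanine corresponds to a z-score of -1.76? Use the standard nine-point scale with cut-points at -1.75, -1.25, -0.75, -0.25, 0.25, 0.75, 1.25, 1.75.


Stanine boundaries: [-1.75, -1.25, -0.75, -0.25, 0.25, 0.75, 1.25, 1.75]
z = -1.76
Check each boundary:
  z < -1.75
  z < -1.25
  z < -0.75
  z < -0.25
  z < 0.25
  z < 0.75
  z < 1.25
  z < 1.75
Highest qualifying boundary gives stanine = 1

1


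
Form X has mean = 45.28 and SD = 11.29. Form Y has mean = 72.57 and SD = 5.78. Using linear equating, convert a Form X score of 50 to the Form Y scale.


slope = SD_Y / SD_X = 5.78 / 11.29 ~ 0.512
intercept = mean_Y - slope * mean_X = 72.57 - (5.78 / 11.29) * 45.28 ~ 49.3886
Y = slope * X + intercept. To avoid rounding drift from the rounded slope/intercept, evaluate the equivalent form Y = mean_Y + SD_Y * (X - mean_X) / SD_X at full precision:
Y = 72.57 + 5.78 * (50 - 45.28) / 11.29
Y = 72.57 + 5.78 * 4.72 / 11.29
Y = 72.57 + 27.2816 / 11.29
Y = 72.57 + 2.4164
Y = 74.9864

74.9864


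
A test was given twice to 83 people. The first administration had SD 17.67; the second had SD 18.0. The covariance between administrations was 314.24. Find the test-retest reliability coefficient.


r = cov(X,Y) / (SD_X * SD_Y)
r = 314.24 / (17.67 * 18.0)
r = 314.24 / 318.06
r = 0.988

0.988


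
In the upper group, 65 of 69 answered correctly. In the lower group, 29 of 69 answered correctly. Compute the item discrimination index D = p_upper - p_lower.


p_upper = 65/69 = 0.942
p_lower = 29/69 = 0.4203
D = 0.942 - 0.4203 = 0.5217

0.5217


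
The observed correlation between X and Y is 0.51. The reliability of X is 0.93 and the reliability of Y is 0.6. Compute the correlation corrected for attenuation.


r_corrected = rxy / sqrt(rxx * ryy)
= 0.51 / sqrt(0.93 * 0.6)
= 0.51 / sqrt(0.558)
= 0.51 / 0.746994
r_corrected = 0.6827

0.6827


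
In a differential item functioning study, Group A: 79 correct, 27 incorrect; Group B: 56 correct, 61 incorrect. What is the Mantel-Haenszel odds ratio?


Odds_A = 79/27 = 2.9259
Odds_B = 56/61 = 0.918
OR = Odds_A / Odds_B = 2.9259 / 0.918
Exactly, OR = (79 * 61) / (27 * 56) = 4819 / 1512
OR = 3.1872

3.1872


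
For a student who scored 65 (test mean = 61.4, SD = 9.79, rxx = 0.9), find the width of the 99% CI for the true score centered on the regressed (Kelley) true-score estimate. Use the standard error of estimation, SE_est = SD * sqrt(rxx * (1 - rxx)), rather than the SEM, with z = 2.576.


True score estimate = 0.9*65 + 0.1*61.4 = 64.64
SE_est = SD * sqrt(rxx * (1 - rxx)) = 9.79 * sqrt(0.9 * 0.1) = 9.79 * sqrt(0.09) = 2.937
CI = T_est +/- z * SE_est, so width = 2 * z * SE_est = 2 * 2.576 * 2.937
Width = 15.1314

15.1314


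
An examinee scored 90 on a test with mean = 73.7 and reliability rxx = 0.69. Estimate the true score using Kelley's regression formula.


T_est = rxx * X + (1 - rxx) * mean
T_est = 0.69 * 90 + 0.31 * 73.7
T_est = 62.1 + 22.847
T_est = 84.947

84.947


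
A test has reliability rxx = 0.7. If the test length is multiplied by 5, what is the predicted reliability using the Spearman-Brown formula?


r_new = (n * rxx) / (1 + (n-1) * rxx)
r_new = (5 * 0.7) / (1 + 4 * 0.7)
r_new = 3.5 / 3.8
r_new = 0.9211

0.9211


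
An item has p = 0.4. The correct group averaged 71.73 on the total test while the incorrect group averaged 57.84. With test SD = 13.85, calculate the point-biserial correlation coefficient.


q = 1 - p = 0.6
rpb = ((M1 - M0) / SD) * sqrt(p * q)
rpb = ((71.73 - 57.84) / 13.85) * sqrt(0.4 * 0.6)
rpb = 0.4913

0.4913


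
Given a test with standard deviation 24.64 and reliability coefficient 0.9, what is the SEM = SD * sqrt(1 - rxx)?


SEM = SD * sqrt(1 - rxx)
SEM = 24.64 * sqrt(1 - 0.9)
SEM = 24.64 * sqrt(0.1) = 24.64 * 0.316228
SEM = 7.7919

7.7919


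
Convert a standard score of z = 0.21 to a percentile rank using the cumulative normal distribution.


CDF(z) = 0.5 * (1 + erf(z/sqrt(2)))
erf(0.1485) = 0.1663
CDF = 0.5832
Percentile rank = 0.5832 * 100 = 58.32

58.32


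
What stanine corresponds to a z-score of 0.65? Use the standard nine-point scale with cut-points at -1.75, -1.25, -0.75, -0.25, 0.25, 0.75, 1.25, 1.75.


Stanine boundaries: [-1.75, -1.25, -0.75, -0.25, 0.25, 0.75, 1.25, 1.75]
z = 0.65
Check each boundary:
  z >= -1.75 -> could be stanine 2
  z >= -1.25 -> could be stanine 3
  z >= -0.75 -> could be stanine 4
  z >= -0.25 -> could be stanine 5
  z >= 0.25 -> could be stanine 6
  z < 0.75
  z < 1.25
  z < 1.75
Highest qualifying boundary gives stanine = 6

6


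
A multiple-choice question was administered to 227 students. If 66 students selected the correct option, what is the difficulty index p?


Item difficulty p = number correct / total examinees
p = 66 / 227
p = 0.2907

0.2907


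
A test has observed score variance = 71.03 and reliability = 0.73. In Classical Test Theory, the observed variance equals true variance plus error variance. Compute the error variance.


var_true = rxx * var_obs = 0.73 * 71.03 = 51.8519
var_error = var_obs - var_true
var_error = 71.03 - 51.8519
var_error = 19.1781

19.1781


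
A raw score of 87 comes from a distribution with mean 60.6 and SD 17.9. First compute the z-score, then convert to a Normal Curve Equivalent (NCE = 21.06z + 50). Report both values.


z = (X - mean) / SD = (87 - 60.6) / 17.9
z = 26.4 / 17.9
z = 1.4749
NCE = NCE = 21.06z + 50
Carry z at full precision (z = 26.4 / 17.9) into the conversion:
NCE = 21.06 * (26.4 / 17.9) + 50 = 555.984 / 17.9 + 50
NCE = 31.0606 + 50
NCE = 81.0606

81.0606


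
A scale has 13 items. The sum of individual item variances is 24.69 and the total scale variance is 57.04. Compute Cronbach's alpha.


alpha = (k/(k-1)) * (1 - sum(si^2)/s_total^2)
= (13/12) * (1 - 24.69/57.04)
alpha = 0.6144

0.6144


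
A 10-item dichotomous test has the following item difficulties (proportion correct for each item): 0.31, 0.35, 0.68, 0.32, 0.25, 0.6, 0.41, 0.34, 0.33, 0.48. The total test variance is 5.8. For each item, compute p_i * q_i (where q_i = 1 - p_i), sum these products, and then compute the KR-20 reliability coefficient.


For each item, compute p_i * q_i:
  Item 1: 0.31 * 0.69 = 0.2139
  Item 2: 0.35 * 0.65 = 0.2275
  Item 3: 0.68 * 0.32 = 0.2176
  Item 4: 0.32 * 0.68 = 0.2176
  Item 5: 0.25 * 0.75 = 0.1875
  Item 6: 0.6 * 0.4 = 0.24
  Item 7: 0.41 * 0.59 = 0.2419
  Item 8: 0.34 * 0.66 = 0.2244
  Item 9: 0.33 * 0.67 = 0.2211
  Item 10: 0.48 * 0.52 = 0.2496
Sum(p_i * q_i) = 0.2139 + 0.2275 + 0.2176 + 0.2176 + 0.1875 + 0.24 + 0.2419 + 0.2244 + 0.2211 + 0.2496 = 2.2411
KR-20 = (k/(k-1)) * (1 - Sum(p_i*q_i) / Var_total)
= (10/9) * (1 - 2.2411/5.8)
= 1.1111 * 0.6136
KR-20 = 0.6818

0.6818


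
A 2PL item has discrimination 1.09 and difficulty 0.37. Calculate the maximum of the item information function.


For 2PL, max info at theta = b = 0.37
I_max = a^2 / 4 = 1.09^2 / 4
= 1.1881 / 4
I_max = 0.297

0.297


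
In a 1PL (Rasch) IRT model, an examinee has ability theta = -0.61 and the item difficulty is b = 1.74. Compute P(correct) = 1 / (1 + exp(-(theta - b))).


theta - b = -0.61 - 1.74 = -2.35
exp(-(theta - b)) = exp(2.35) = 10.4856
P = 1 / (1 + 10.4856)
P = 0.0871

0.0871


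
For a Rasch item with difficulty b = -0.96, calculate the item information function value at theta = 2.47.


P = 1/(1+exp(-(2.47--0.96))) = 0.9686
I = P*(1-P) = 0.9686 * 0.0314
I = 0.0304

0.0304


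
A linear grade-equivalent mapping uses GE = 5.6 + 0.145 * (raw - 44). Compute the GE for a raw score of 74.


raw - median = 74 - 44 = 30
slope * diff = 0.145 * 30 = 4.35
GE = 5.6 + 4.35
GE = 9.95

9.95


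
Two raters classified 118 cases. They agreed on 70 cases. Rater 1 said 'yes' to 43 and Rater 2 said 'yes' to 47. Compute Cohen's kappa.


P_o = 70/118 = 0.59322
P_e = (43*47 + 75*71) / 13924 = 0.527578
kappa = (P_o - P_e) / (1 - P_e)
kappa = (0.59322 - 0.527578) / (1 - 0.527578)
kappa = 0.1389

0.1389


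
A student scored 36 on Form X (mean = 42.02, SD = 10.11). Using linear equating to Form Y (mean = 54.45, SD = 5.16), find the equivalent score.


slope = SD_Y / SD_X = 5.16 / 10.11 ~ 0.5104
intercept = mean_Y - slope * mean_X = 54.45 - (5.16 / 10.11) * 42.02 ~ 33.0036
Y = slope * X + intercept. To avoid rounding drift from the rounded slope/intercept, evaluate the equivalent form Y = mean_Y + SD_Y * (X - mean_X) / SD_X at full precision:
Y = 54.45 + 5.16 * (36 - 42.02) / 10.11
Y = 54.45 - 5.16 * 6.02 / 10.11
Y = 54.45 - 31.0632 / 10.11
Y = 54.45 - 3.0725
Y = 51.3775

51.3775


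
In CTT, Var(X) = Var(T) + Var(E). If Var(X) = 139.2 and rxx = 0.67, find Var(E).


var_true = rxx * var_obs = 0.67 * 139.2 = 93.264
var_error = var_obs - var_true
var_error = 139.2 - 93.264
var_error = 45.936

45.936


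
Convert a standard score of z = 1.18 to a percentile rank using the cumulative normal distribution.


CDF(z) = 0.5 * (1 + erf(z/sqrt(2)))
erf(0.8344) = 0.762
CDF = 0.881
Percentile rank = 0.881 * 100 = 88.1

88.1


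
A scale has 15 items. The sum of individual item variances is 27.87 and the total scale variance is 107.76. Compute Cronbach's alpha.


alpha = (k/(k-1)) * (1 - sum(si^2)/s_total^2)
= (15/14) * (1 - 27.87/107.76)
alpha = 0.7943

0.7943


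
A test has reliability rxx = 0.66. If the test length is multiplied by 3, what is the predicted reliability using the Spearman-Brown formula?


r_new = (n * rxx) / (1 + (n-1) * rxx)
r_new = (3 * 0.66) / (1 + 2 * 0.66)
r_new = 1.98 / 2.32
r_new = 0.8534

0.8534


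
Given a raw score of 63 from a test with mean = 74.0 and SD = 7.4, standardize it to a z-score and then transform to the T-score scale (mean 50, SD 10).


z = (X - mean) / SD = (63 - 74.0) / 7.4
z = -11.0 / 7.4
z = -1.4865
T-score = T = 50 + 10z
Carry z at full precision (z = -11.0 / 7.4) into the conversion:
T-score = 50 + 10 * (-11.0 / 7.4) = 50 + -110 / 7.4
T-score = 50 + -14.8649
T-score = 35.1351

35.1351


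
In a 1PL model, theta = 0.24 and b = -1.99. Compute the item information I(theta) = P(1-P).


P = 1/(1+exp(-(0.24--1.99))) = 0.9029
I = P*(1-P) = 0.9029 * 0.0971
I = 0.0877

0.0877


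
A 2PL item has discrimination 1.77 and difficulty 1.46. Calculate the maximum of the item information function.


For 2PL, max info at theta = b = 1.46
I_max = a^2 / 4 = 1.77^2 / 4
= 3.1329 / 4
I_max = 0.7832

0.7832


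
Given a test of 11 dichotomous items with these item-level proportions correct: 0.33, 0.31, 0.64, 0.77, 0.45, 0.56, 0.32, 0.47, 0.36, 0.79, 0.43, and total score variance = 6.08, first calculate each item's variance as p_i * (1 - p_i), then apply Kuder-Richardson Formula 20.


For each item, compute p_i * q_i:
  Item 1: 0.33 * 0.67 = 0.2211
  Item 2: 0.31 * 0.69 = 0.2139
  Item 3: 0.64 * 0.36 = 0.2304
  Item 4: 0.77 * 0.23 = 0.1771
  Item 5: 0.45 * 0.55 = 0.2475
  Item 6: 0.56 * 0.44 = 0.2464
  Item 7: 0.32 * 0.68 = 0.2176
  Item 8: 0.47 * 0.53 = 0.2491
  Item 9: 0.36 * 0.64 = 0.2304
  Item 10: 0.79 * 0.21 = 0.1659
  Item 11: 0.43 * 0.57 = 0.2451
Sum(p_i * q_i) = 0.2211 + 0.2139 + 0.2304 + 0.1771 + 0.2475 + 0.2464 + 0.2176 + 0.2491 + 0.2304 + 0.1659 + 0.2451 = 2.4445
KR-20 = (k/(k-1)) * (1 - Sum(p_i*q_i) / Var_total)
= (11/10) * (1 - 2.4445/6.08)
= 1.1 * 0.5979
KR-20 = 0.6577

0.6577


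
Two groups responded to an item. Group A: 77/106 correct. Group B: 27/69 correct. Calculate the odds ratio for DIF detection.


Odds_A = 77/29 = 2.6552
Odds_B = 27/42 = 0.6429
OR = Odds_A / Odds_B = 2.6552 / 0.6429
Exactly, OR = (77 * 42) / (29 * 27) = 3234 / 783
OR = 4.1303

4.1303


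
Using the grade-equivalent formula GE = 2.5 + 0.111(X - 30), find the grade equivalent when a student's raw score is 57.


raw - median = 57 - 30 = 27
slope * diff = 0.111 * 27 = 2.997
GE = 2.5 + 2.997
GE = 5.497

5.497


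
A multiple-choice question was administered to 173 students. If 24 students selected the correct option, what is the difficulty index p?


Item difficulty p = number correct / total examinees
p = 24 / 173
p = 0.1387

0.1387


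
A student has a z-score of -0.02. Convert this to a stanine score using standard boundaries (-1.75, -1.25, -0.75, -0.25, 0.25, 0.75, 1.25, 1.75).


Stanine boundaries: [-1.75, -1.25, -0.75, -0.25, 0.25, 0.75, 1.25, 1.75]
z = -0.02
Check each boundary:
  z >= -1.75 -> could be stanine 2
  z >= -1.25 -> could be stanine 3
  z >= -0.75 -> could be stanine 4
  z >= -0.25 -> could be stanine 5
  z < 0.25
  z < 0.75
  z < 1.25
  z < 1.75
Highest qualifying boundary gives stanine = 5

5


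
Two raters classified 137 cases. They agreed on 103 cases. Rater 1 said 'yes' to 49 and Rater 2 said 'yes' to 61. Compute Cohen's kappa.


P_o = 103/137 = 0.751825
P_e = (49*61 + 88*76) / 18769 = 0.515584
kappa = (P_o - P_e) / (1 - P_e)
kappa = (0.751825 - 0.515584) / (1 - 0.515584)
kappa = 0.4877

0.4877


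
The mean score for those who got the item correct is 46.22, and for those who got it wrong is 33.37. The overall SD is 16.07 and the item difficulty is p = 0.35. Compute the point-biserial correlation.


q = 1 - p = 0.65
rpb = ((M1 - M0) / SD) * sqrt(p * q)
rpb = ((46.22 - 33.37) / 16.07) * sqrt(0.35 * 0.65)
rpb = 0.3814

0.3814


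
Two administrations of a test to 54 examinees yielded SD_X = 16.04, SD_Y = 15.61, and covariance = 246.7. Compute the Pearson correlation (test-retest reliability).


r = cov(X,Y) / (SD_X * SD_Y)
r = 246.7 / (16.04 * 15.61)
r = 246.7 / 250.3844
r = 0.9853

0.9853


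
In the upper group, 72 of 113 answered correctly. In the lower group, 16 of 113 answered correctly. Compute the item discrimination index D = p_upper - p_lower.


p_upper = 72/113 = 0.6372
p_lower = 16/113 = 0.1416
D = 0.6372 - 0.1416 = 0.4956

0.4956


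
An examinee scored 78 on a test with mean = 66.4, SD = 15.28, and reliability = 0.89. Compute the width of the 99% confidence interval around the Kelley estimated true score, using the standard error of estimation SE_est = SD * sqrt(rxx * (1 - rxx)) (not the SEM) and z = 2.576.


True score estimate = 0.89*78 + 0.11*66.4 = 76.724
SE_est = SD * sqrt(rxx * (1 - rxx)) = 15.28 * sqrt(0.89 * 0.11) = 15.28 * sqrt(0.0979) = 4.780955
CI = T_est +/- z * SE_est, so width = 2 * z * SE_est = 2 * 2.576 * 4.780955
Width = 24.6315

24.6315


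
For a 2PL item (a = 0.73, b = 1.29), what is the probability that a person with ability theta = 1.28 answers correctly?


a*(theta - b) = 0.73 * (1.28 - 1.29) = -0.0073
exp(--0.0073) = 1.0073
P = 1 / (1 + 1.0073)
P = 0.4982

0.4982


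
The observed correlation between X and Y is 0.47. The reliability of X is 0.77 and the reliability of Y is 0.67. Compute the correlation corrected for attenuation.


r_corrected = rxy / sqrt(rxx * ryy)
= 0.47 / sqrt(0.77 * 0.67)
= 0.47 / sqrt(0.5159)
= 0.47 / 0.718262
r_corrected = 0.6544

0.6544


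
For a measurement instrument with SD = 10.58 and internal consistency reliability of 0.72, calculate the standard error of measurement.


SEM = SD * sqrt(1 - rxx)
SEM = 10.58 * sqrt(1 - 0.72)
SEM = 10.58 * sqrt(0.28) = 10.58 * 0.52915
SEM = 5.5984

5.5984


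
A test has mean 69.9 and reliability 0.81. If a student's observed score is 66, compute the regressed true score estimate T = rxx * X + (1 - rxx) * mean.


T_est = rxx * X + (1 - rxx) * mean
T_est = 0.81 * 66 + 0.19 * 69.9
T_est = 53.46 + 13.281
T_est = 66.741

66.741


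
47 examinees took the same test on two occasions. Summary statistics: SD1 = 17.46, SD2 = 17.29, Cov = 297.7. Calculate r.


r = cov(X,Y) / (SD_X * SD_Y)
r = 297.7 / (17.46 * 17.29)
r = 297.7 / 301.8834
r = 0.9861

0.9861


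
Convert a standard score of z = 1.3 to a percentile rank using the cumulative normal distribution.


CDF(z) = 0.5 * (1 + erf(z/sqrt(2)))
erf(0.9192) = 0.8064
CDF = 0.9032
Percentile rank = 0.9032 * 100 = 90.32

90.32


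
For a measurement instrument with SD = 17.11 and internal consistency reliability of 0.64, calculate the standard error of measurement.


SEM = SD * sqrt(1 - rxx)
SEM = 17.11 * sqrt(1 - 0.64)
SEM = 17.11 * sqrt(0.36) = 17.11 * 0.6
SEM = 10.266

10.266


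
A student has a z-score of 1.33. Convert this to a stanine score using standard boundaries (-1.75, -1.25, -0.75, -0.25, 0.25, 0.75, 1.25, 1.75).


Stanine boundaries: [-1.75, -1.25, -0.75, -0.25, 0.25, 0.75, 1.25, 1.75]
z = 1.33
Check each boundary:
  z >= -1.75 -> could be stanine 2
  z >= -1.25 -> could be stanine 3
  z >= -0.75 -> could be stanine 4
  z >= -0.25 -> could be stanine 5
  z >= 0.25 -> could be stanine 6
  z >= 0.75 -> could be stanine 7
  z >= 1.25 -> could be stanine 8
  z < 1.75
Highest qualifying boundary gives stanine = 8

8


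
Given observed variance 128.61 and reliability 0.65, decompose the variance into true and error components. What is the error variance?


var_true = rxx * var_obs = 0.65 * 128.61 = 83.5965
var_error = var_obs - var_true
var_error = 128.61 - 83.5965
var_error = 45.0135

45.0135


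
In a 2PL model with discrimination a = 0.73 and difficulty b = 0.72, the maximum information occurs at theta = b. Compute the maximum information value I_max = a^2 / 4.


For 2PL, max info at theta = b = 0.72
I_max = a^2 / 4 = 0.73^2 / 4
= 0.5329 / 4
I_max = 0.1332

0.1332


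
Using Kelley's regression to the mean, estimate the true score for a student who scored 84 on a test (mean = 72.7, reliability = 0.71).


T_est = rxx * X + (1 - rxx) * mean
T_est = 0.71 * 84 + 0.29 * 72.7
T_est = 59.64 + 21.083
T_est = 80.723

80.723


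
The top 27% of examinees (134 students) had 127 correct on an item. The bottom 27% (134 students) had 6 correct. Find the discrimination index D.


p_upper = 127/134 = 0.9478
p_lower = 6/134 = 0.0448
D = 0.9478 - 0.0448 = 0.903

0.903


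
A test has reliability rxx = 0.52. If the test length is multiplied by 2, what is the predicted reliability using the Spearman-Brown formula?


r_new = (n * rxx) / (1 + (n-1) * rxx)
r_new = (2 * 0.52) / (1 + 1 * 0.52)
r_new = 1.04 / 1.52
r_new = 0.6842

0.6842


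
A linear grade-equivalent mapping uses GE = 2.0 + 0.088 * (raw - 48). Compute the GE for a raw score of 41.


raw - median = 41 - 48 = -7
slope * diff = 0.088 * -7 = -0.616
GE = 2.0 + -0.616
GE = 1.384

1.384


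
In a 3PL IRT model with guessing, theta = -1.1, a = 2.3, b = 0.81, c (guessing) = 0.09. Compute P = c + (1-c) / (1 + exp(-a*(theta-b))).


logit = 2.3*(-1.1 - 0.81) = -4.393
P* = 1/(1 + exp(--4.393)) = 0.0122
P = 0.09 + (1 - 0.09) * 0.0122
P = 0.1011

0.1011


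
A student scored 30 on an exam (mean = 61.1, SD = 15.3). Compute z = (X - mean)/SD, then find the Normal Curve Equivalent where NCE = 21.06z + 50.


z = (X - mean) / SD = (30 - 61.1) / 15.3
z = -31.1 / 15.3
z = -2.0327
NCE = NCE = 21.06z + 50
Carry z at full precision (z = -31.1 / 15.3) into the conversion:
NCE = 21.06 * (-31.1 / 15.3) + 50 = -654.966 / 15.3 + 50
NCE = -42.8082 + 50
NCE = 7.1918

7.1918


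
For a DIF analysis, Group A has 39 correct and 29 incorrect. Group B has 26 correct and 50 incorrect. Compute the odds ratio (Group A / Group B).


Odds_A = 39/29 = 1.3448
Odds_B = 26/50 = 0.52
OR = Odds_A / Odds_B = 1.3448 / 0.52
Exactly, OR = (39 * 50) / (29 * 26) = 1950 / 754
OR = 2.5862

2.5862


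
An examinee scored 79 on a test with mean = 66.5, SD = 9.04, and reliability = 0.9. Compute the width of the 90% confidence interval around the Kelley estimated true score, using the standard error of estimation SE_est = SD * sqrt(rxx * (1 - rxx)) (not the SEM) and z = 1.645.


True score estimate = 0.9*79 + 0.1*66.5 = 77.75
SE_est = SD * sqrt(rxx * (1 - rxx)) = 9.04 * sqrt(0.9 * 0.1) = 9.04 * sqrt(0.09) = 2.712
CI = T_est +/- z * SE_est, so width = 2 * z * SE_est = 2 * 1.645 * 2.712
Width = 8.9225

8.9225


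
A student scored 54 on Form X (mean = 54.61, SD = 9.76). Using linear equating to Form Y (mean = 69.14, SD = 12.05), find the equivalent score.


slope = SD_Y / SD_X = 12.05 / 9.76 ~ 1.2346
intercept = mean_Y - slope * mean_X = 69.14 - (12.05 / 9.76) * 54.61 ~ 1.7168
Y = slope * X + intercept. To avoid rounding drift from the rounded slope/intercept, evaluate the equivalent form Y = mean_Y + SD_Y * (X - mean_X) / SD_X at full precision:
Y = 69.14 + 12.05 * (54 - 54.61) / 9.76
Y = 69.14 - 12.05 * 0.61 / 9.76
Y = 69.14 - 7.3505 / 9.76
Y = 69.14 - 0.7531
Y = 68.3869

68.3869


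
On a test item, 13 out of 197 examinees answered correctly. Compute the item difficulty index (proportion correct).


Item difficulty p = number correct / total examinees
p = 13 / 197
p = 0.066

0.066


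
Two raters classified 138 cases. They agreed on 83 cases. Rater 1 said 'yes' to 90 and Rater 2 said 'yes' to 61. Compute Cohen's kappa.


P_o = 83/138 = 0.601449
P_e = (90*61 + 48*77) / 19044 = 0.482357
kappa = (P_o - P_e) / (1 - P_e)
kappa = (0.601449 - 0.482357) / (1 - 0.482357)
kappa = 0.2301

0.2301


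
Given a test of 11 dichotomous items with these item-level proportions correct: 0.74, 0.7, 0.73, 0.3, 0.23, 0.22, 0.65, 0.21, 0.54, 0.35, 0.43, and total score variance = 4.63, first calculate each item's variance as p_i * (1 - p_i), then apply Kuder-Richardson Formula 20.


For each item, compute p_i * q_i:
  Item 1: 0.74 * 0.26 = 0.1924
  Item 2: 0.7 * 0.3 = 0.21
  Item 3: 0.73 * 0.27 = 0.1971
  Item 4: 0.3 * 0.7 = 0.21
  Item 5: 0.23 * 0.77 = 0.1771
  Item 6: 0.22 * 0.78 = 0.1716
  Item 7: 0.65 * 0.35 = 0.2275
  Item 8: 0.21 * 0.79 = 0.1659
  Item 9: 0.54 * 0.46 = 0.2484
  Item 10: 0.35 * 0.65 = 0.2275
  Item 11: 0.43 * 0.57 = 0.2451
Sum(p_i * q_i) = 0.1924 + 0.21 + 0.1971 + 0.21 + 0.1771 + 0.1716 + 0.2275 + 0.1659 + 0.2484 + 0.2275 + 0.2451 = 2.2726
KR-20 = (k/(k-1)) * (1 - Sum(p_i*q_i) / Var_total)
= (11/10) * (1 - 2.2726/4.63)
= 1.1 * 0.5092
KR-20 = 0.5601

0.5601


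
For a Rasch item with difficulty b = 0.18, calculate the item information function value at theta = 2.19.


P = 1/(1+exp(-(2.19-0.18))) = 0.8818
I = P*(1-P) = 0.8818 * 0.1182
I = 0.1042

0.1042


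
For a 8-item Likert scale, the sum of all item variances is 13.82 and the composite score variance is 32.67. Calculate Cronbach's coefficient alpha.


alpha = (k/(k-1)) * (1 - sum(si^2)/s_total^2)
= (8/7) * (1 - 13.82/32.67)
alpha = 0.6594

0.6594


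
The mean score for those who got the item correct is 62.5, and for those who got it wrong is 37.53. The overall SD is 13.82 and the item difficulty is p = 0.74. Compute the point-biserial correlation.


q = 1 - p = 0.26
rpb = ((M1 - M0) / SD) * sqrt(p * q)
rpb = ((62.5 - 37.53) / 13.82) * sqrt(0.74 * 0.26)
rpb = 0.7925

0.7925


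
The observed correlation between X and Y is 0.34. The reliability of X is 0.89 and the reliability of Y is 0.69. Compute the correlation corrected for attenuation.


r_corrected = rxy / sqrt(rxx * ryy)
= 0.34 / sqrt(0.89 * 0.69)
= 0.34 / sqrt(0.6141)
= 0.34 / 0.783645
r_corrected = 0.4339

0.4339


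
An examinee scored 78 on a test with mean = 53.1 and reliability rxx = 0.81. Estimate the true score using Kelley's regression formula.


T_est = rxx * X + (1 - rxx) * mean
T_est = 0.81 * 78 + 0.19 * 53.1
T_est = 63.18 + 10.089
T_est = 73.269

73.269


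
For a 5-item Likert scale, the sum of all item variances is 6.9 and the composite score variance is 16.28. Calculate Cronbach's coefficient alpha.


alpha = (k/(k-1)) * (1 - sum(si^2)/s_total^2)
= (5/4) * (1 - 6.9/16.28)
alpha = 0.7202

0.7202


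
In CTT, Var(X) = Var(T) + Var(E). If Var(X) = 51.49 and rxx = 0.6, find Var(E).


var_true = rxx * var_obs = 0.6 * 51.49 = 30.894
var_error = var_obs - var_true
var_error = 51.49 - 30.894
var_error = 20.596

20.596


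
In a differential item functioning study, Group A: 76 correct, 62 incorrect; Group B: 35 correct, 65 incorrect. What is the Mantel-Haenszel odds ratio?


Odds_A = 76/62 = 1.2258
Odds_B = 35/65 = 0.5385
OR = Odds_A / Odds_B = 1.2258 / 0.5385
Exactly, OR = (76 * 65) / (62 * 35) = 4940 / 2170
OR = 2.2765

2.2765


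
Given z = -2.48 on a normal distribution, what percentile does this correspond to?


CDF(z) = 0.5 * (1 + erf(z/sqrt(2)))
erf(-1.7536) = -0.9869
CDF = 0.0066
Percentile rank = 0.0066 * 100 = 0.66

0.66


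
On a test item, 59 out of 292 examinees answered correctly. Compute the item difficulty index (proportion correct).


Item difficulty p = number correct / total examinees
p = 59 / 292
p = 0.2021

0.2021


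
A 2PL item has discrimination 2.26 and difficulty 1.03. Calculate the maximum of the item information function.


For 2PL, max info at theta = b = 1.03
I_max = a^2 / 4 = 2.26^2 / 4
= 5.1076 / 4
I_max = 1.2769

1.2769


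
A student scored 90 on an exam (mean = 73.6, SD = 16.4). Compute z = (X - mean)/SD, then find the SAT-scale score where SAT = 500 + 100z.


z = (X - mean) / SD = (90 - 73.6) / 16.4
z = 16.4 / 16.4
z = 1.0
SAT-scale = SAT = 500 + 100z
Carry z at full precision (z = 16.4 / 16.4) into the conversion:
SAT-scale = 500 + 100 * (16.4 / 16.4) = 500 + 1640 / 16.4
SAT-scale = 500 + 100.0
SAT-scale = 600.0

600.0


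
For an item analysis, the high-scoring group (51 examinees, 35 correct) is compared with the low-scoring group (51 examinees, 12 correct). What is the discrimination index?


p_upper = 35/51 = 0.6863
p_lower = 12/51 = 0.2353
D = 0.6863 - 0.2353 = 0.451

0.451


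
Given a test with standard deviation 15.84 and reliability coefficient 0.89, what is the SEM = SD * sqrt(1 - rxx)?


SEM = SD * sqrt(1 - rxx)
SEM = 15.84 * sqrt(1 - 0.89)
SEM = 15.84 * sqrt(0.11) = 15.84 * 0.331662
SEM = 5.2535

5.2535


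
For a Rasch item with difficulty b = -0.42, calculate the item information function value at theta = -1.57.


P = 1/(1+exp(-(-1.57--0.42))) = 0.2405
I = P*(1-P) = 0.2405 * 0.7595
I = 0.1827

0.1827


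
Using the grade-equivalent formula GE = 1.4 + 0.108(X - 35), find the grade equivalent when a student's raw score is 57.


raw - median = 57 - 35 = 22
slope * diff = 0.108 * 22 = 2.376
GE = 1.4 + 2.376
GE = 3.776

3.776


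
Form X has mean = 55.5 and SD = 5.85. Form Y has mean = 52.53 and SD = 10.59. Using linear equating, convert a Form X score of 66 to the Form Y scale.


slope = SD_Y / SD_X = 10.59 / 5.85 ~ 1.8103
intercept = mean_Y - slope * mean_X = 52.53 - (10.59 / 5.85) * 55.5 ~ -47.9392
Y = slope * X + intercept. To avoid rounding drift from the rounded slope/intercept, evaluate the equivalent form Y = mean_Y + SD_Y * (X - mean_X) / SD_X at full precision:
Y = 52.53 + 10.59 * (66 - 55.5) / 5.85
Y = 52.53 + 10.59 * 10.5 / 5.85
Y = 52.53 + 111.195 / 5.85
Y = 52.53 + 19.0077
Y = 71.5377

71.5377


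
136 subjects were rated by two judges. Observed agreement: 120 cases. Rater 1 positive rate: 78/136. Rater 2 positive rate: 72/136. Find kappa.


P_o = 120/136 = 0.882353
P_e = (78*72 + 58*64) / 18496 = 0.504325
kappa = (P_o - P_e) / (1 - P_e)
kappa = (0.882353 - 0.504325) / (1 - 0.504325)
kappa = 0.7627

0.7627


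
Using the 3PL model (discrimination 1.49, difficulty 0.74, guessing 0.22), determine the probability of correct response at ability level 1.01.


logit = 1.49*(1.01 - 0.74) = 0.4023
P* = 1/(1 + exp(-0.4023)) = 0.5992
P = 0.22 + (1 - 0.22) * 0.5992
P = 0.6874

0.6874


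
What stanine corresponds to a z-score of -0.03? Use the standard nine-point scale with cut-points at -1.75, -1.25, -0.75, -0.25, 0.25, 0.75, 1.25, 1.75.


Stanine boundaries: [-1.75, -1.25, -0.75, -0.25, 0.25, 0.75, 1.25, 1.75]
z = -0.03
Check each boundary:
  z >= -1.75 -> could be stanine 2
  z >= -1.25 -> could be stanine 3
  z >= -0.75 -> could be stanine 4
  z >= -0.25 -> could be stanine 5
  z < 0.25
  z < 0.75
  z < 1.25
  z < 1.75
Highest qualifying boundary gives stanine = 5

5


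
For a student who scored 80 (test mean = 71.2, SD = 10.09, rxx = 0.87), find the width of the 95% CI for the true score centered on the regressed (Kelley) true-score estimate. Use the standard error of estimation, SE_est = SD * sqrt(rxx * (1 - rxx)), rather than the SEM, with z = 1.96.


True score estimate = 0.87*80 + 0.13*71.2 = 78.856
SE_est = SD * sqrt(rxx * (1 - rxx)) = 10.09 * sqrt(0.87 * 0.13) = 10.09 * sqrt(0.1131) = 3.393302
CI = T_est +/- z * SE_est, so width = 2 * z * SE_est = 2 * 1.96 * 3.393302
Width = 13.3017

13.3017


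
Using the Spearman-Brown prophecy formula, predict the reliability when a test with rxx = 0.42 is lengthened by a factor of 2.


r_new = (n * rxx) / (1 + (n-1) * rxx)
r_new = (2 * 0.42) / (1 + 1 * 0.42)
r_new = 0.84 / 1.42
r_new = 0.5915

0.5915


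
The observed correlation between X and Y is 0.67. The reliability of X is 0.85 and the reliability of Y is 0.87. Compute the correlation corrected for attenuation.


r_corrected = rxy / sqrt(rxx * ryy)
= 0.67 / sqrt(0.85 * 0.87)
= 0.67 / sqrt(0.7395)
= 0.67 / 0.859942
r_corrected = 0.7791

0.7791


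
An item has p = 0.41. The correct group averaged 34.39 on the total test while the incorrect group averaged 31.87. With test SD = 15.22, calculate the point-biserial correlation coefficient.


q = 1 - p = 0.59
rpb = ((M1 - M0) / SD) * sqrt(p * q)
rpb = ((34.39 - 31.87) / 15.22) * sqrt(0.41 * 0.59)
rpb = 0.0814

0.0814


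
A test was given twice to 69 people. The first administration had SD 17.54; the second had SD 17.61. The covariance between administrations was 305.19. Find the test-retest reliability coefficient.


r = cov(X,Y) / (SD_X * SD_Y)
r = 305.19 / (17.54 * 17.61)
r = 305.19 / 308.8794
r = 0.9881

0.9881


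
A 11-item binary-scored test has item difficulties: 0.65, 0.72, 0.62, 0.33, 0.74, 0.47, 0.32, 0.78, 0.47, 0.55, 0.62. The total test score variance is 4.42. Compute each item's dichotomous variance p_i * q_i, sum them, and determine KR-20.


For each item, compute p_i * q_i:
  Item 1: 0.65 * 0.35 = 0.2275
  Item 2: 0.72 * 0.28 = 0.2016
  Item 3: 0.62 * 0.38 = 0.2356
  Item 4: 0.33 * 0.67 = 0.2211
  Item 5: 0.74 * 0.26 = 0.1924
  Item 6: 0.47 * 0.53 = 0.2491
  Item 7: 0.32 * 0.68 = 0.2176
  Item 8: 0.78 * 0.22 = 0.1716
  Item 9: 0.47 * 0.53 = 0.2491
  Item 10: 0.55 * 0.45 = 0.2475
  Item 11: 0.62 * 0.38 = 0.2356
Sum(p_i * q_i) = 0.2275 + 0.2016 + 0.2356 + 0.2211 + 0.1924 + 0.2491 + 0.2176 + 0.1716 + 0.2491 + 0.2475 + 0.2356 = 2.4487
KR-20 = (k/(k-1)) * (1 - Sum(p_i*q_i) / Var_total)
= (11/10) * (1 - 2.4487/4.42)
= 1.1 * 0.446
KR-20 = 0.4906

0.4906


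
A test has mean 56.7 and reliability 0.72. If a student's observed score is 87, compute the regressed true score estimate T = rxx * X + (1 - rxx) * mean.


T_est = rxx * X + (1 - rxx) * mean
T_est = 0.72 * 87 + 0.28 * 56.7
T_est = 62.64 + 15.876
T_est = 78.516

78.516


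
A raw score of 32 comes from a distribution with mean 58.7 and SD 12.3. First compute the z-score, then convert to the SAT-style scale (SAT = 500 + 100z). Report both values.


z = (X - mean) / SD = (32 - 58.7) / 12.3
z = -26.7 / 12.3
z = -2.1707
SAT-scale = SAT = 500 + 100z
Carry z at full precision (z = -26.7 / 12.3) into the conversion:
SAT-scale = 500 + 100 * (-26.7 / 12.3) = 500 + -2670 / 12.3
SAT-scale = 500 + -217.0732
SAT-scale = 282.9268

282.9268


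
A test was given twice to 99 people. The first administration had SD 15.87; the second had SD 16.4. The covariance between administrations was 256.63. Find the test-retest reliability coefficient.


r = cov(X,Y) / (SD_X * SD_Y)
r = 256.63 / (15.87 * 16.4)
r = 256.63 / 260.268
r = 0.986

0.986


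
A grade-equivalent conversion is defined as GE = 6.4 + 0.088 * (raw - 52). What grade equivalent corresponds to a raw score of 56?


raw - median = 56 - 52 = 4
slope * diff = 0.088 * 4 = 0.352
GE = 6.4 + 0.352
GE = 6.752

6.752


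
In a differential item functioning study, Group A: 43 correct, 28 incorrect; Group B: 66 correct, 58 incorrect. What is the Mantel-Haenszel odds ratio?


Odds_A = 43/28 = 1.5357
Odds_B = 66/58 = 1.1379
OR = Odds_A / Odds_B = 1.5357 / 1.1379
Exactly, OR = (43 * 58) / (28 * 66) = 2494 / 1848
OR = 1.3496

1.3496


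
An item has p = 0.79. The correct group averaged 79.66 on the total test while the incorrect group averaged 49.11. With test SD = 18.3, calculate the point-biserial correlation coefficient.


q = 1 - p = 0.21
rpb = ((M1 - M0) / SD) * sqrt(p * q)
rpb = ((79.66 - 49.11) / 18.3) * sqrt(0.79 * 0.21)
rpb = 0.68

0.68


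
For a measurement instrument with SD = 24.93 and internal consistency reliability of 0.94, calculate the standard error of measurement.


SEM = SD * sqrt(1 - rxx)
SEM = 24.93 * sqrt(1 - 0.94)
SEM = 24.93 * sqrt(0.06) = 24.93 * 0.244949
SEM = 6.1066

6.1066


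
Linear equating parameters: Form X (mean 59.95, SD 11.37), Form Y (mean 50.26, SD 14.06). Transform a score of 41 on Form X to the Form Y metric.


slope = SD_Y / SD_X = 14.06 / 11.37 ~ 1.2366
intercept = mean_Y - slope * mean_X = 50.26 - (14.06 / 11.37) * 59.95 ~ -23.8734
Y = slope * X + intercept. To avoid rounding drift from the rounded slope/intercept, evaluate the equivalent form Y = mean_Y + SD_Y * (X - mean_X) / SD_X at full precision:
Y = 50.26 + 14.06 * (41 - 59.95) / 11.37
Y = 50.26 - 14.06 * 18.95 / 11.37
Y = 50.26 - 266.437 / 11.37
Y = 50.26 - 23.4333
Y = 26.8267

26.8267


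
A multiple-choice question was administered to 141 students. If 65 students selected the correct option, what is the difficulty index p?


Item difficulty p = number correct / total examinees
p = 65 / 141
p = 0.461

0.461
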